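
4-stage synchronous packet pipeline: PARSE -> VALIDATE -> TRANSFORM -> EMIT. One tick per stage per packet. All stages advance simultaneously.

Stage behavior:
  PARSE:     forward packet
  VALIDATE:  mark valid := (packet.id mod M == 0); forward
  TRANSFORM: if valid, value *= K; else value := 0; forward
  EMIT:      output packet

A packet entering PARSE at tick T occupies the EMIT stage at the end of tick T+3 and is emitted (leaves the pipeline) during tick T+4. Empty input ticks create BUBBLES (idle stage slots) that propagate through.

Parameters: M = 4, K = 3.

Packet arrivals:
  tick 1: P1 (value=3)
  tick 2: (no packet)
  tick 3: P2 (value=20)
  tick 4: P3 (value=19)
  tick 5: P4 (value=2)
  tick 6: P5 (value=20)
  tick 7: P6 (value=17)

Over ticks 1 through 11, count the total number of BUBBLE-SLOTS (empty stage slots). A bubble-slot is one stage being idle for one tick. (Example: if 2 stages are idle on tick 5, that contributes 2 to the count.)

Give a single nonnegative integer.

Answer: 20

Derivation:
Tick 1: [PARSE:P1(v=3,ok=F), VALIDATE:-, TRANSFORM:-, EMIT:-] out:-; bubbles=3
Tick 2: [PARSE:-, VALIDATE:P1(v=3,ok=F), TRANSFORM:-, EMIT:-] out:-; bubbles=3
Tick 3: [PARSE:P2(v=20,ok=F), VALIDATE:-, TRANSFORM:P1(v=0,ok=F), EMIT:-] out:-; bubbles=2
Tick 4: [PARSE:P3(v=19,ok=F), VALIDATE:P2(v=20,ok=F), TRANSFORM:-, EMIT:P1(v=0,ok=F)] out:-; bubbles=1
Tick 5: [PARSE:P4(v=2,ok=F), VALIDATE:P3(v=19,ok=F), TRANSFORM:P2(v=0,ok=F), EMIT:-] out:P1(v=0); bubbles=1
Tick 6: [PARSE:P5(v=20,ok=F), VALIDATE:P4(v=2,ok=T), TRANSFORM:P3(v=0,ok=F), EMIT:P2(v=0,ok=F)] out:-; bubbles=0
Tick 7: [PARSE:P6(v=17,ok=F), VALIDATE:P5(v=20,ok=F), TRANSFORM:P4(v=6,ok=T), EMIT:P3(v=0,ok=F)] out:P2(v=0); bubbles=0
Tick 8: [PARSE:-, VALIDATE:P6(v=17,ok=F), TRANSFORM:P5(v=0,ok=F), EMIT:P4(v=6,ok=T)] out:P3(v=0); bubbles=1
Tick 9: [PARSE:-, VALIDATE:-, TRANSFORM:P6(v=0,ok=F), EMIT:P5(v=0,ok=F)] out:P4(v=6); bubbles=2
Tick 10: [PARSE:-, VALIDATE:-, TRANSFORM:-, EMIT:P6(v=0,ok=F)] out:P5(v=0); bubbles=3
Tick 11: [PARSE:-, VALIDATE:-, TRANSFORM:-, EMIT:-] out:P6(v=0); bubbles=4
Total bubble-slots: 20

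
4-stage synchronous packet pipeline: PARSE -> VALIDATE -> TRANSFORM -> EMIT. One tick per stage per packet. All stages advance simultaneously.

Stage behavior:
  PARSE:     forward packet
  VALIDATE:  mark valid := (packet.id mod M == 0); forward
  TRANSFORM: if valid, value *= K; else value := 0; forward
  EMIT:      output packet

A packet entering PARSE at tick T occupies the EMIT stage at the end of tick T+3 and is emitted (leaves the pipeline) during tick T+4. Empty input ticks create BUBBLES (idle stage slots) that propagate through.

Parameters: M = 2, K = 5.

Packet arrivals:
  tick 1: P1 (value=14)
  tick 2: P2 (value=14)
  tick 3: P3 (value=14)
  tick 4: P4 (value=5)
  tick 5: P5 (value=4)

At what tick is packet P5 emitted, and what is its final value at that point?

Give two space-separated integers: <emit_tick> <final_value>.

Answer: 9 0

Derivation:
Tick 1: [PARSE:P1(v=14,ok=F), VALIDATE:-, TRANSFORM:-, EMIT:-] out:-; in:P1
Tick 2: [PARSE:P2(v=14,ok=F), VALIDATE:P1(v=14,ok=F), TRANSFORM:-, EMIT:-] out:-; in:P2
Tick 3: [PARSE:P3(v=14,ok=F), VALIDATE:P2(v=14,ok=T), TRANSFORM:P1(v=0,ok=F), EMIT:-] out:-; in:P3
Tick 4: [PARSE:P4(v=5,ok=F), VALIDATE:P3(v=14,ok=F), TRANSFORM:P2(v=70,ok=T), EMIT:P1(v=0,ok=F)] out:-; in:P4
Tick 5: [PARSE:P5(v=4,ok=F), VALIDATE:P4(v=5,ok=T), TRANSFORM:P3(v=0,ok=F), EMIT:P2(v=70,ok=T)] out:P1(v=0); in:P5
Tick 6: [PARSE:-, VALIDATE:P5(v=4,ok=F), TRANSFORM:P4(v=25,ok=T), EMIT:P3(v=0,ok=F)] out:P2(v=70); in:-
Tick 7: [PARSE:-, VALIDATE:-, TRANSFORM:P5(v=0,ok=F), EMIT:P4(v=25,ok=T)] out:P3(v=0); in:-
Tick 8: [PARSE:-, VALIDATE:-, TRANSFORM:-, EMIT:P5(v=0,ok=F)] out:P4(v=25); in:-
Tick 9: [PARSE:-, VALIDATE:-, TRANSFORM:-, EMIT:-] out:P5(v=0); in:-
P5: arrives tick 5, valid=False (id=5, id%2=1), emit tick 9, final value 0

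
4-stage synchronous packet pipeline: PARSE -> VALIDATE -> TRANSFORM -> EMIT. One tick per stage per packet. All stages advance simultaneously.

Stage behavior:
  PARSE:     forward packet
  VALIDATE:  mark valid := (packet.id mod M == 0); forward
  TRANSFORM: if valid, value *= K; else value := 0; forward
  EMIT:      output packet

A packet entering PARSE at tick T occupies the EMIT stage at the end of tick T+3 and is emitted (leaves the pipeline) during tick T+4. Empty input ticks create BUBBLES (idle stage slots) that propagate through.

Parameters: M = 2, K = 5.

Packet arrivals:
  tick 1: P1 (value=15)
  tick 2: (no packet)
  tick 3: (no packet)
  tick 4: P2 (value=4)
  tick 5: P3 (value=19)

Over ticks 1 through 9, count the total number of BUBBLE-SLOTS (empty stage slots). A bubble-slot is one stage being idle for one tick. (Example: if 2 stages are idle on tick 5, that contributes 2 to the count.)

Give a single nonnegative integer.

Tick 1: [PARSE:P1(v=15,ok=F), VALIDATE:-, TRANSFORM:-, EMIT:-] out:-; bubbles=3
Tick 2: [PARSE:-, VALIDATE:P1(v=15,ok=F), TRANSFORM:-, EMIT:-] out:-; bubbles=3
Tick 3: [PARSE:-, VALIDATE:-, TRANSFORM:P1(v=0,ok=F), EMIT:-] out:-; bubbles=3
Tick 4: [PARSE:P2(v=4,ok=F), VALIDATE:-, TRANSFORM:-, EMIT:P1(v=0,ok=F)] out:-; bubbles=2
Tick 5: [PARSE:P3(v=19,ok=F), VALIDATE:P2(v=4,ok=T), TRANSFORM:-, EMIT:-] out:P1(v=0); bubbles=2
Tick 6: [PARSE:-, VALIDATE:P3(v=19,ok=F), TRANSFORM:P2(v=20,ok=T), EMIT:-] out:-; bubbles=2
Tick 7: [PARSE:-, VALIDATE:-, TRANSFORM:P3(v=0,ok=F), EMIT:P2(v=20,ok=T)] out:-; bubbles=2
Tick 8: [PARSE:-, VALIDATE:-, TRANSFORM:-, EMIT:P3(v=0,ok=F)] out:P2(v=20); bubbles=3
Tick 9: [PARSE:-, VALIDATE:-, TRANSFORM:-, EMIT:-] out:P3(v=0); bubbles=4
Total bubble-slots: 24

Answer: 24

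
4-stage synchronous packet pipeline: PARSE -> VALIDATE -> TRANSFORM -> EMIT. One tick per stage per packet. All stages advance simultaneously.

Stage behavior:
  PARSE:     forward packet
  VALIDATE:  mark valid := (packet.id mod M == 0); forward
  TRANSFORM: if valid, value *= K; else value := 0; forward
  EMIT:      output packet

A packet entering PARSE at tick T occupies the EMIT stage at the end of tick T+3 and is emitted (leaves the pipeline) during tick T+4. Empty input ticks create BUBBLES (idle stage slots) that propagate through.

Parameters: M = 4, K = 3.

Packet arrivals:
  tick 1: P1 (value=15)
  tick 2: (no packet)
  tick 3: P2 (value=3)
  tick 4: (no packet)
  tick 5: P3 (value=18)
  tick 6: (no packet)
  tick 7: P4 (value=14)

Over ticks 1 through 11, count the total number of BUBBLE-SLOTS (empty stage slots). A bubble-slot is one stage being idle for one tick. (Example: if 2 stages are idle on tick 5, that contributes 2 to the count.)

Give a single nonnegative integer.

Answer: 28

Derivation:
Tick 1: [PARSE:P1(v=15,ok=F), VALIDATE:-, TRANSFORM:-, EMIT:-] out:-; bubbles=3
Tick 2: [PARSE:-, VALIDATE:P1(v=15,ok=F), TRANSFORM:-, EMIT:-] out:-; bubbles=3
Tick 3: [PARSE:P2(v=3,ok=F), VALIDATE:-, TRANSFORM:P1(v=0,ok=F), EMIT:-] out:-; bubbles=2
Tick 4: [PARSE:-, VALIDATE:P2(v=3,ok=F), TRANSFORM:-, EMIT:P1(v=0,ok=F)] out:-; bubbles=2
Tick 5: [PARSE:P3(v=18,ok=F), VALIDATE:-, TRANSFORM:P2(v=0,ok=F), EMIT:-] out:P1(v=0); bubbles=2
Tick 6: [PARSE:-, VALIDATE:P3(v=18,ok=F), TRANSFORM:-, EMIT:P2(v=0,ok=F)] out:-; bubbles=2
Tick 7: [PARSE:P4(v=14,ok=F), VALIDATE:-, TRANSFORM:P3(v=0,ok=F), EMIT:-] out:P2(v=0); bubbles=2
Tick 8: [PARSE:-, VALIDATE:P4(v=14,ok=T), TRANSFORM:-, EMIT:P3(v=0,ok=F)] out:-; bubbles=2
Tick 9: [PARSE:-, VALIDATE:-, TRANSFORM:P4(v=42,ok=T), EMIT:-] out:P3(v=0); bubbles=3
Tick 10: [PARSE:-, VALIDATE:-, TRANSFORM:-, EMIT:P4(v=42,ok=T)] out:-; bubbles=3
Tick 11: [PARSE:-, VALIDATE:-, TRANSFORM:-, EMIT:-] out:P4(v=42); bubbles=4
Total bubble-slots: 28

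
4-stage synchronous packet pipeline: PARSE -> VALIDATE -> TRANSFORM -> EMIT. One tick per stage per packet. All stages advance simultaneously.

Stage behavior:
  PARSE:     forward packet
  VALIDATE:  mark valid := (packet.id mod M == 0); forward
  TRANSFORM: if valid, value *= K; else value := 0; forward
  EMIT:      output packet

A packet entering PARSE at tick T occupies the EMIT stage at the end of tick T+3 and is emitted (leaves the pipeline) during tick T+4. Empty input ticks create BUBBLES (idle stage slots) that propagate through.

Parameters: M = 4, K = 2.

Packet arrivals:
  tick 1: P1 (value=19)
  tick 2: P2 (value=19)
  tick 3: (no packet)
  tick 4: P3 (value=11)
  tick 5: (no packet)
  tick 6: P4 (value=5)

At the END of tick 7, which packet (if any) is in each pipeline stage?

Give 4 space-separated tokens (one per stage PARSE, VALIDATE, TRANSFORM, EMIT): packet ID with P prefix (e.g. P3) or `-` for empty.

Tick 1: [PARSE:P1(v=19,ok=F), VALIDATE:-, TRANSFORM:-, EMIT:-] out:-; in:P1
Tick 2: [PARSE:P2(v=19,ok=F), VALIDATE:P1(v=19,ok=F), TRANSFORM:-, EMIT:-] out:-; in:P2
Tick 3: [PARSE:-, VALIDATE:P2(v=19,ok=F), TRANSFORM:P1(v=0,ok=F), EMIT:-] out:-; in:-
Tick 4: [PARSE:P3(v=11,ok=F), VALIDATE:-, TRANSFORM:P2(v=0,ok=F), EMIT:P1(v=0,ok=F)] out:-; in:P3
Tick 5: [PARSE:-, VALIDATE:P3(v=11,ok=F), TRANSFORM:-, EMIT:P2(v=0,ok=F)] out:P1(v=0); in:-
Tick 6: [PARSE:P4(v=5,ok=F), VALIDATE:-, TRANSFORM:P3(v=0,ok=F), EMIT:-] out:P2(v=0); in:P4
Tick 7: [PARSE:-, VALIDATE:P4(v=5,ok=T), TRANSFORM:-, EMIT:P3(v=0,ok=F)] out:-; in:-
At end of tick 7: ['-', 'P4', '-', 'P3']

Answer: - P4 - P3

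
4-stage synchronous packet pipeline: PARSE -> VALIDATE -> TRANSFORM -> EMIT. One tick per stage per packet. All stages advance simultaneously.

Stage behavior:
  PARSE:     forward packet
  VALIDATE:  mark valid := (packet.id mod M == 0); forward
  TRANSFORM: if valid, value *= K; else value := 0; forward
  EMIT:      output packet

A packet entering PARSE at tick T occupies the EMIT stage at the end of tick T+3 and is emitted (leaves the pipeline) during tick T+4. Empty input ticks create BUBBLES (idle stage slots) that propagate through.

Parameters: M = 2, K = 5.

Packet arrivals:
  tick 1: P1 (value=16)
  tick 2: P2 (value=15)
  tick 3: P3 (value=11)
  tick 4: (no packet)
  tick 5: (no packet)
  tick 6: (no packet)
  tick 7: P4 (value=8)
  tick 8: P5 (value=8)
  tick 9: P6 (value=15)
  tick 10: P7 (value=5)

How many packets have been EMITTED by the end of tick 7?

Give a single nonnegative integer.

Tick 1: [PARSE:P1(v=16,ok=F), VALIDATE:-, TRANSFORM:-, EMIT:-] out:-; in:P1
Tick 2: [PARSE:P2(v=15,ok=F), VALIDATE:P1(v=16,ok=F), TRANSFORM:-, EMIT:-] out:-; in:P2
Tick 3: [PARSE:P3(v=11,ok=F), VALIDATE:P2(v=15,ok=T), TRANSFORM:P1(v=0,ok=F), EMIT:-] out:-; in:P3
Tick 4: [PARSE:-, VALIDATE:P3(v=11,ok=F), TRANSFORM:P2(v=75,ok=T), EMIT:P1(v=0,ok=F)] out:-; in:-
Tick 5: [PARSE:-, VALIDATE:-, TRANSFORM:P3(v=0,ok=F), EMIT:P2(v=75,ok=T)] out:P1(v=0); in:-
Tick 6: [PARSE:-, VALIDATE:-, TRANSFORM:-, EMIT:P3(v=0,ok=F)] out:P2(v=75); in:-
Tick 7: [PARSE:P4(v=8,ok=F), VALIDATE:-, TRANSFORM:-, EMIT:-] out:P3(v=0); in:P4
Emitted by tick 7: ['P1', 'P2', 'P3']

Answer: 3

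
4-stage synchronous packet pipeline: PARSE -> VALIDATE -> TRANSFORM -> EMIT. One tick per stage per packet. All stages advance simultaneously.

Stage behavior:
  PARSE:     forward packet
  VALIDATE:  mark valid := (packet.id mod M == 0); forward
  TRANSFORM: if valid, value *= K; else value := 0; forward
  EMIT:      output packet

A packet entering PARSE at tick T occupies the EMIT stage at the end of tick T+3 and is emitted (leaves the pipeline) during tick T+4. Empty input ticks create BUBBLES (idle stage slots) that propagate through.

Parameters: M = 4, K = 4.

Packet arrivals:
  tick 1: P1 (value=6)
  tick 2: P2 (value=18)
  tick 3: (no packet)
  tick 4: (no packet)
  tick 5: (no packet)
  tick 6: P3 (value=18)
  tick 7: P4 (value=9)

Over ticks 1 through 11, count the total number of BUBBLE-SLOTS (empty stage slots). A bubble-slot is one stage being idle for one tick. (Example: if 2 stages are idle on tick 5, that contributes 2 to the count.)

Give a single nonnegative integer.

Tick 1: [PARSE:P1(v=6,ok=F), VALIDATE:-, TRANSFORM:-, EMIT:-] out:-; bubbles=3
Tick 2: [PARSE:P2(v=18,ok=F), VALIDATE:P1(v=6,ok=F), TRANSFORM:-, EMIT:-] out:-; bubbles=2
Tick 3: [PARSE:-, VALIDATE:P2(v=18,ok=F), TRANSFORM:P1(v=0,ok=F), EMIT:-] out:-; bubbles=2
Tick 4: [PARSE:-, VALIDATE:-, TRANSFORM:P2(v=0,ok=F), EMIT:P1(v=0,ok=F)] out:-; bubbles=2
Tick 5: [PARSE:-, VALIDATE:-, TRANSFORM:-, EMIT:P2(v=0,ok=F)] out:P1(v=0); bubbles=3
Tick 6: [PARSE:P3(v=18,ok=F), VALIDATE:-, TRANSFORM:-, EMIT:-] out:P2(v=0); bubbles=3
Tick 7: [PARSE:P4(v=9,ok=F), VALIDATE:P3(v=18,ok=F), TRANSFORM:-, EMIT:-] out:-; bubbles=2
Tick 8: [PARSE:-, VALIDATE:P4(v=9,ok=T), TRANSFORM:P3(v=0,ok=F), EMIT:-] out:-; bubbles=2
Tick 9: [PARSE:-, VALIDATE:-, TRANSFORM:P4(v=36,ok=T), EMIT:P3(v=0,ok=F)] out:-; bubbles=2
Tick 10: [PARSE:-, VALIDATE:-, TRANSFORM:-, EMIT:P4(v=36,ok=T)] out:P3(v=0); bubbles=3
Tick 11: [PARSE:-, VALIDATE:-, TRANSFORM:-, EMIT:-] out:P4(v=36); bubbles=4
Total bubble-slots: 28

Answer: 28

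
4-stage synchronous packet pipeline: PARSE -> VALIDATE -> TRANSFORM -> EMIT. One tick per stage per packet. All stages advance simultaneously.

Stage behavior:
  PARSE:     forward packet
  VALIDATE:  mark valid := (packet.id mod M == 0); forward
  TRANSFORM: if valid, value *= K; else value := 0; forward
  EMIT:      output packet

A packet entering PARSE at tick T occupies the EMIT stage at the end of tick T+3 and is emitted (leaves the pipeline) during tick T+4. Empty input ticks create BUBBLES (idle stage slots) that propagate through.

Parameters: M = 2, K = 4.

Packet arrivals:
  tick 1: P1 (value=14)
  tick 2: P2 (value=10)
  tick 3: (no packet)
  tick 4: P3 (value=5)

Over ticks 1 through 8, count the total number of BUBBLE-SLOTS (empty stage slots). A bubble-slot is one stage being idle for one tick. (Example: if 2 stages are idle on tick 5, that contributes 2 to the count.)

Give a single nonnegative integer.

Tick 1: [PARSE:P1(v=14,ok=F), VALIDATE:-, TRANSFORM:-, EMIT:-] out:-; bubbles=3
Tick 2: [PARSE:P2(v=10,ok=F), VALIDATE:P1(v=14,ok=F), TRANSFORM:-, EMIT:-] out:-; bubbles=2
Tick 3: [PARSE:-, VALIDATE:P2(v=10,ok=T), TRANSFORM:P1(v=0,ok=F), EMIT:-] out:-; bubbles=2
Tick 4: [PARSE:P3(v=5,ok=F), VALIDATE:-, TRANSFORM:P2(v=40,ok=T), EMIT:P1(v=0,ok=F)] out:-; bubbles=1
Tick 5: [PARSE:-, VALIDATE:P3(v=5,ok=F), TRANSFORM:-, EMIT:P2(v=40,ok=T)] out:P1(v=0); bubbles=2
Tick 6: [PARSE:-, VALIDATE:-, TRANSFORM:P3(v=0,ok=F), EMIT:-] out:P2(v=40); bubbles=3
Tick 7: [PARSE:-, VALIDATE:-, TRANSFORM:-, EMIT:P3(v=0,ok=F)] out:-; bubbles=3
Tick 8: [PARSE:-, VALIDATE:-, TRANSFORM:-, EMIT:-] out:P3(v=0); bubbles=4
Total bubble-slots: 20

Answer: 20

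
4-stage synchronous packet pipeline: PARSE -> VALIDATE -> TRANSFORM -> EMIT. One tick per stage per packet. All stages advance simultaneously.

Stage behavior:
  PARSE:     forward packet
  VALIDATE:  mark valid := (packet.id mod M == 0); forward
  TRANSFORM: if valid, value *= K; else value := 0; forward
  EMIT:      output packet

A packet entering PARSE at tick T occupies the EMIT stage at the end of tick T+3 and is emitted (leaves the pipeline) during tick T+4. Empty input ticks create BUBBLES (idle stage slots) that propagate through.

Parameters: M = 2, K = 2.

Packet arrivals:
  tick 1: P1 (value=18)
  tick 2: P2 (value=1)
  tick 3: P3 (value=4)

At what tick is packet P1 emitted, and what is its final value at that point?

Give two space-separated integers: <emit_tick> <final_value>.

Answer: 5 0

Derivation:
Tick 1: [PARSE:P1(v=18,ok=F), VALIDATE:-, TRANSFORM:-, EMIT:-] out:-; in:P1
Tick 2: [PARSE:P2(v=1,ok=F), VALIDATE:P1(v=18,ok=F), TRANSFORM:-, EMIT:-] out:-; in:P2
Tick 3: [PARSE:P3(v=4,ok=F), VALIDATE:P2(v=1,ok=T), TRANSFORM:P1(v=0,ok=F), EMIT:-] out:-; in:P3
Tick 4: [PARSE:-, VALIDATE:P3(v=4,ok=F), TRANSFORM:P2(v=2,ok=T), EMIT:P1(v=0,ok=F)] out:-; in:-
Tick 5: [PARSE:-, VALIDATE:-, TRANSFORM:P3(v=0,ok=F), EMIT:P2(v=2,ok=T)] out:P1(v=0); in:-
Tick 6: [PARSE:-, VALIDATE:-, TRANSFORM:-, EMIT:P3(v=0,ok=F)] out:P2(v=2); in:-
Tick 7: [PARSE:-, VALIDATE:-, TRANSFORM:-, EMIT:-] out:P3(v=0); in:-
P1: arrives tick 1, valid=False (id=1, id%2=1), emit tick 5, final value 0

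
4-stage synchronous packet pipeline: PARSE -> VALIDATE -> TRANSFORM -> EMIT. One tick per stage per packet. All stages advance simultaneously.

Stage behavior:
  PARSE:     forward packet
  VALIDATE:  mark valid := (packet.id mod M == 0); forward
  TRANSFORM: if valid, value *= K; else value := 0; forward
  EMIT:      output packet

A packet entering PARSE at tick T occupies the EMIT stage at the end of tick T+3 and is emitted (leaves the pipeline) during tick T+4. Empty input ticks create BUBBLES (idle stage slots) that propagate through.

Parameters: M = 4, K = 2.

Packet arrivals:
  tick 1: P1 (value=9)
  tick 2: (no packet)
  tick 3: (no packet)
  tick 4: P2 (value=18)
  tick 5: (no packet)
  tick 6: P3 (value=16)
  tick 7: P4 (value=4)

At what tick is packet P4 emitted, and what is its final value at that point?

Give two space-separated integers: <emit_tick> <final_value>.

Tick 1: [PARSE:P1(v=9,ok=F), VALIDATE:-, TRANSFORM:-, EMIT:-] out:-; in:P1
Tick 2: [PARSE:-, VALIDATE:P1(v=9,ok=F), TRANSFORM:-, EMIT:-] out:-; in:-
Tick 3: [PARSE:-, VALIDATE:-, TRANSFORM:P1(v=0,ok=F), EMIT:-] out:-; in:-
Tick 4: [PARSE:P2(v=18,ok=F), VALIDATE:-, TRANSFORM:-, EMIT:P1(v=0,ok=F)] out:-; in:P2
Tick 5: [PARSE:-, VALIDATE:P2(v=18,ok=F), TRANSFORM:-, EMIT:-] out:P1(v=0); in:-
Tick 6: [PARSE:P3(v=16,ok=F), VALIDATE:-, TRANSFORM:P2(v=0,ok=F), EMIT:-] out:-; in:P3
Tick 7: [PARSE:P4(v=4,ok=F), VALIDATE:P3(v=16,ok=F), TRANSFORM:-, EMIT:P2(v=0,ok=F)] out:-; in:P4
Tick 8: [PARSE:-, VALIDATE:P4(v=4,ok=T), TRANSFORM:P3(v=0,ok=F), EMIT:-] out:P2(v=0); in:-
Tick 9: [PARSE:-, VALIDATE:-, TRANSFORM:P4(v=8,ok=T), EMIT:P3(v=0,ok=F)] out:-; in:-
Tick 10: [PARSE:-, VALIDATE:-, TRANSFORM:-, EMIT:P4(v=8,ok=T)] out:P3(v=0); in:-
Tick 11: [PARSE:-, VALIDATE:-, TRANSFORM:-, EMIT:-] out:P4(v=8); in:-
P4: arrives tick 7, valid=True (id=4, id%4=0), emit tick 11, final value 8

Answer: 11 8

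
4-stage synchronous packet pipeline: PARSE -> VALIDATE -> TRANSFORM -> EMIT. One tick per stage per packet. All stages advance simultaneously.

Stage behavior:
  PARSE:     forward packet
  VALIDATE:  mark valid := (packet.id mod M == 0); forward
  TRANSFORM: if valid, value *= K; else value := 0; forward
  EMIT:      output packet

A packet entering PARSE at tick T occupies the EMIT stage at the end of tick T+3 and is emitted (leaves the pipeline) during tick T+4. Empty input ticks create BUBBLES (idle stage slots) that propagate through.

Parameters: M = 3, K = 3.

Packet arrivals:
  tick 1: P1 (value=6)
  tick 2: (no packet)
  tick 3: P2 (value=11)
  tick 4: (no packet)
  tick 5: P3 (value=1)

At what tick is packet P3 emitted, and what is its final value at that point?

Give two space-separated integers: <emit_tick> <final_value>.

Answer: 9 3

Derivation:
Tick 1: [PARSE:P1(v=6,ok=F), VALIDATE:-, TRANSFORM:-, EMIT:-] out:-; in:P1
Tick 2: [PARSE:-, VALIDATE:P1(v=6,ok=F), TRANSFORM:-, EMIT:-] out:-; in:-
Tick 3: [PARSE:P2(v=11,ok=F), VALIDATE:-, TRANSFORM:P1(v=0,ok=F), EMIT:-] out:-; in:P2
Tick 4: [PARSE:-, VALIDATE:P2(v=11,ok=F), TRANSFORM:-, EMIT:P1(v=0,ok=F)] out:-; in:-
Tick 5: [PARSE:P3(v=1,ok=F), VALIDATE:-, TRANSFORM:P2(v=0,ok=F), EMIT:-] out:P1(v=0); in:P3
Tick 6: [PARSE:-, VALIDATE:P3(v=1,ok=T), TRANSFORM:-, EMIT:P2(v=0,ok=F)] out:-; in:-
Tick 7: [PARSE:-, VALIDATE:-, TRANSFORM:P3(v=3,ok=T), EMIT:-] out:P2(v=0); in:-
Tick 8: [PARSE:-, VALIDATE:-, TRANSFORM:-, EMIT:P3(v=3,ok=T)] out:-; in:-
Tick 9: [PARSE:-, VALIDATE:-, TRANSFORM:-, EMIT:-] out:P3(v=3); in:-
P3: arrives tick 5, valid=True (id=3, id%3=0), emit tick 9, final value 3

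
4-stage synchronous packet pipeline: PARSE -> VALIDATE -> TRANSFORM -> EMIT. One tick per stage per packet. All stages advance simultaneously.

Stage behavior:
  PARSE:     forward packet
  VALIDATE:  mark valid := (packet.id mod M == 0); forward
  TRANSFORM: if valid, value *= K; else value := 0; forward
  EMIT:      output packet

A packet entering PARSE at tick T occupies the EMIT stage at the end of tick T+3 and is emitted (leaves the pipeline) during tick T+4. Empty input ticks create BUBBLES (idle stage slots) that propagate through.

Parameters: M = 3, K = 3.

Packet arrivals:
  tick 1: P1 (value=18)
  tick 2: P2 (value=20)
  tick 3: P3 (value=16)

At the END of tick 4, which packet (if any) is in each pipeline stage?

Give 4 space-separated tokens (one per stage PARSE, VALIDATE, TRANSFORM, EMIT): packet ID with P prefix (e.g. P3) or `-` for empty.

Tick 1: [PARSE:P1(v=18,ok=F), VALIDATE:-, TRANSFORM:-, EMIT:-] out:-; in:P1
Tick 2: [PARSE:P2(v=20,ok=F), VALIDATE:P1(v=18,ok=F), TRANSFORM:-, EMIT:-] out:-; in:P2
Tick 3: [PARSE:P3(v=16,ok=F), VALIDATE:P2(v=20,ok=F), TRANSFORM:P1(v=0,ok=F), EMIT:-] out:-; in:P3
Tick 4: [PARSE:-, VALIDATE:P3(v=16,ok=T), TRANSFORM:P2(v=0,ok=F), EMIT:P1(v=0,ok=F)] out:-; in:-
At end of tick 4: ['-', 'P3', 'P2', 'P1']

Answer: - P3 P2 P1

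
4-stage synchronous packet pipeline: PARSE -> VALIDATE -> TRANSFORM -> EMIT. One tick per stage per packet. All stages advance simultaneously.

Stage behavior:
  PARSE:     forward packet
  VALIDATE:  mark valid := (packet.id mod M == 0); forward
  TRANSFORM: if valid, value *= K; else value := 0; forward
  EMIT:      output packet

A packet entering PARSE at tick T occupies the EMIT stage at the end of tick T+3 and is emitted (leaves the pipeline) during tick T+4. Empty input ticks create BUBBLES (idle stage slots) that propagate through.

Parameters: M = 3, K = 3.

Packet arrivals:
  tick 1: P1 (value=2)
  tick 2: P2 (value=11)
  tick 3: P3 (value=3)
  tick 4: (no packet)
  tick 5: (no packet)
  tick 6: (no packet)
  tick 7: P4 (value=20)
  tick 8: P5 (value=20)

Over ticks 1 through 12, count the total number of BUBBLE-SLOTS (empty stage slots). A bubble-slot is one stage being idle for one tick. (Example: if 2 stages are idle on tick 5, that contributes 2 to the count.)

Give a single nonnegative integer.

Answer: 28

Derivation:
Tick 1: [PARSE:P1(v=2,ok=F), VALIDATE:-, TRANSFORM:-, EMIT:-] out:-; bubbles=3
Tick 2: [PARSE:P2(v=11,ok=F), VALIDATE:P1(v=2,ok=F), TRANSFORM:-, EMIT:-] out:-; bubbles=2
Tick 3: [PARSE:P3(v=3,ok=F), VALIDATE:P2(v=11,ok=F), TRANSFORM:P1(v=0,ok=F), EMIT:-] out:-; bubbles=1
Tick 4: [PARSE:-, VALIDATE:P3(v=3,ok=T), TRANSFORM:P2(v=0,ok=F), EMIT:P1(v=0,ok=F)] out:-; bubbles=1
Tick 5: [PARSE:-, VALIDATE:-, TRANSFORM:P3(v=9,ok=T), EMIT:P2(v=0,ok=F)] out:P1(v=0); bubbles=2
Tick 6: [PARSE:-, VALIDATE:-, TRANSFORM:-, EMIT:P3(v=9,ok=T)] out:P2(v=0); bubbles=3
Tick 7: [PARSE:P4(v=20,ok=F), VALIDATE:-, TRANSFORM:-, EMIT:-] out:P3(v=9); bubbles=3
Tick 8: [PARSE:P5(v=20,ok=F), VALIDATE:P4(v=20,ok=F), TRANSFORM:-, EMIT:-] out:-; bubbles=2
Tick 9: [PARSE:-, VALIDATE:P5(v=20,ok=F), TRANSFORM:P4(v=0,ok=F), EMIT:-] out:-; bubbles=2
Tick 10: [PARSE:-, VALIDATE:-, TRANSFORM:P5(v=0,ok=F), EMIT:P4(v=0,ok=F)] out:-; bubbles=2
Tick 11: [PARSE:-, VALIDATE:-, TRANSFORM:-, EMIT:P5(v=0,ok=F)] out:P4(v=0); bubbles=3
Tick 12: [PARSE:-, VALIDATE:-, TRANSFORM:-, EMIT:-] out:P5(v=0); bubbles=4
Total bubble-slots: 28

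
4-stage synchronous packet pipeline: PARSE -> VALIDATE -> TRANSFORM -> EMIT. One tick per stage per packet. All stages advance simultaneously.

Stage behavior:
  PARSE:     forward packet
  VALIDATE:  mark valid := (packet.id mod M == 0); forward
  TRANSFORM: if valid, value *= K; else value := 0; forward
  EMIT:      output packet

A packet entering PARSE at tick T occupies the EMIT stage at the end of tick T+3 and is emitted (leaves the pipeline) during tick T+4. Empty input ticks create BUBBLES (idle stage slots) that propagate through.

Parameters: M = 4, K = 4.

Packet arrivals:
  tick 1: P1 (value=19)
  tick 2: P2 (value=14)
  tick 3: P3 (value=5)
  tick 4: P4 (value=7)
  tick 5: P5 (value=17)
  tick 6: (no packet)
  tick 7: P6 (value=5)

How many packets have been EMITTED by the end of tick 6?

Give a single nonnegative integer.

Answer: 2

Derivation:
Tick 1: [PARSE:P1(v=19,ok=F), VALIDATE:-, TRANSFORM:-, EMIT:-] out:-; in:P1
Tick 2: [PARSE:P2(v=14,ok=F), VALIDATE:P1(v=19,ok=F), TRANSFORM:-, EMIT:-] out:-; in:P2
Tick 3: [PARSE:P3(v=5,ok=F), VALIDATE:P2(v=14,ok=F), TRANSFORM:P1(v=0,ok=F), EMIT:-] out:-; in:P3
Tick 4: [PARSE:P4(v=7,ok=F), VALIDATE:P3(v=5,ok=F), TRANSFORM:P2(v=0,ok=F), EMIT:P1(v=0,ok=F)] out:-; in:P4
Tick 5: [PARSE:P5(v=17,ok=F), VALIDATE:P4(v=7,ok=T), TRANSFORM:P3(v=0,ok=F), EMIT:P2(v=0,ok=F)] out:P1(v=0); in:P5
Tick 6: [PARSE:-, VALIDATE:P5(v=17,ok=F), TRANSFORM:P4(v=28,ok=T), EMIT:P3(v=0,ok=F)] out:P2(v=0); in:-
Emitted by tick 6: ['P1', 'P2']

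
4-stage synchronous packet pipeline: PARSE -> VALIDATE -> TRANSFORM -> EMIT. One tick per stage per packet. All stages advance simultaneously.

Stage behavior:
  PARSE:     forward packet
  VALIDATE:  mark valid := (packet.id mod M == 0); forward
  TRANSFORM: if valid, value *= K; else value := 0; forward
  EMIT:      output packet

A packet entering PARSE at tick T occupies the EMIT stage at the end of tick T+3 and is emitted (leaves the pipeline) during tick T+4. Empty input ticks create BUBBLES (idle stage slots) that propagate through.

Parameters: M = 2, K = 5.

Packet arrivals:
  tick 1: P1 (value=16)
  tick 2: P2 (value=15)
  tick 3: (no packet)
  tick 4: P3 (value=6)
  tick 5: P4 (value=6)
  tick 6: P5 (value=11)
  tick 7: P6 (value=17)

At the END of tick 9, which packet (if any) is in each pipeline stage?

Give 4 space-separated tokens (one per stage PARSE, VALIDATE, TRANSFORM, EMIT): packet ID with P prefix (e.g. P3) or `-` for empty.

Tick 1: [PARSE:P1(v=16,ok=F), VALIDATE:-, TRANSFORM:-, EMIT:-] out:-; in:P1
Tick 2: [PARSE:P2(v=15,ok=F), VALIDATE:P1(v=16,ok=F), TRANSFORM:-, EMIT:-] out:-; in:P2
Tick 3: [PARSE:-, VALIDATE:P2(v=15,ok=T), TRANSFORM:P1(v=0,ok=F), EMIT:-] out:-; in:-
Tick 4: [PARSE:P3(v=6,ok=F), VALIDATE:-, TRANSFORM:P2(v=75,ok=T), EMIT:P1(v=0,ok=F)] out:-; in:P3
Tick 5: [PARSE:P4(v=6,ok=F), VALIDATE:P3(v=6,ok=F), TRANSFORM:-, EMIT:P2(v=75,ok=T)] out:P1(v=0); in:P4
Tick 6: [PARSE:P5(v=11,ok=F), VALIDATE:P4(v=6,ok=T), TRANSFORM:P3(v=0,ok=F), EMIT:-] out:P2(v=75); in:P5
Tick 7: [PARSE:P6(v=17,ok=F), VALIDATE:P5(v=11,ok=F), TRANSFORM:P4(v=30,ok=T), EMIT:P3(v=0,ok=F)] out:-; in:P6
Tick 8: [PARSE:-, VALIDATE:P6(v=17,ok=T), TRANSFORM:P5(v=0,ok=F), EMIT:P4(v=30,ok=T)] out:P3(v=0); in:-
Tick 9: [PARSE:-, VALIDATE:-, TRANSFORM:P6(v=85,ok=T), EMIT:P5(v=0,ok=F)] out:P4(v=30); in:-
At end of tick 9: ['-', '-', 'P6', 'P5']

Answer: - - P6 P5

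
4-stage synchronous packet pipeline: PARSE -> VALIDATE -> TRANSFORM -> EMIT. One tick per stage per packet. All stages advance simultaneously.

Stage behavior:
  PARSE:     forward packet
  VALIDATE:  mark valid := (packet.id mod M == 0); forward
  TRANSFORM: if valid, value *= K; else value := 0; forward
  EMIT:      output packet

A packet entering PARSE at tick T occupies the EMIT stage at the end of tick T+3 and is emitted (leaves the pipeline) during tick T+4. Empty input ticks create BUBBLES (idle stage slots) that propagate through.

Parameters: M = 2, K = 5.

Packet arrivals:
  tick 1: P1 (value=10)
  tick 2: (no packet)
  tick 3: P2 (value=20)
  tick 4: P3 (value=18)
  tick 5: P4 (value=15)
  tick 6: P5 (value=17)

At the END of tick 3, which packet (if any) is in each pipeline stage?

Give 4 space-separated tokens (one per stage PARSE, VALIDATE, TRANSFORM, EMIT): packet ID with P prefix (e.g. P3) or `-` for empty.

Answer: P2 - P1 -

Derivation:
Tick 1: [PARSE:P1(v=10,ok=F), VALIDATE:-, TRANSFORM:-, EMIT:-] out:-; in:P1
Tick 2: [PARSE:-, VALIDATE:P1(v=10,ok=F), TRANSFORM:-, EMIT:-] out:-; in:-
Tick 3: [PARSE:P2(v=20,ok=F), VALIDATE:-, TRANSFORM:P1(v=0,ok=F), EMIT:-] out:-; in:P2
At end of tick 3: ['P2', '-', 'P1', '-']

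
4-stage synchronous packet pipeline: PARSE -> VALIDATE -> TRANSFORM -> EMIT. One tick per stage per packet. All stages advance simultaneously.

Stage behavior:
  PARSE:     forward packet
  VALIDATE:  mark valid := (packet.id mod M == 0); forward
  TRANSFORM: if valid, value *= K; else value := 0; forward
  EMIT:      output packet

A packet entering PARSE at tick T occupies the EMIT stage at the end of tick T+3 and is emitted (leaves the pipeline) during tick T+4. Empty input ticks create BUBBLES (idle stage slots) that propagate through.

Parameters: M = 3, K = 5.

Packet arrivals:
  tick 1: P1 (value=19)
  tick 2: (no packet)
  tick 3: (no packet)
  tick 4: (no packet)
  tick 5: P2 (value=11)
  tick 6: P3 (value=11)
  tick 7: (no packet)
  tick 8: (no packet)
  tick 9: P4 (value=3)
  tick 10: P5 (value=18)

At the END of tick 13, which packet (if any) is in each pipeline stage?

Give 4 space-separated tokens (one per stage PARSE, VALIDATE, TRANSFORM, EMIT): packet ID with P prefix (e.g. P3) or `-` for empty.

Answer: - - - P5

Derivation:
Tick 1: [PARSE:P1(v=19,ok=F), VALIDATE:-, TRANSFORM:-, EMIT:-] out:-; in:P1
Tick 2: [PARSE:-, VALIDATE:P1(v=19,ok=F), TRANSFORM:-, EMIT:-] out:-; in:-
Tick 3: [PARSE:-, VALIDATE:-, TRANSFORM:P1(v=0,ok=F), EMIT:-] out:-; in:-
Tick 4: [PARSE:-, VALIDATE:-, TRANSFORM:-, EMIT:P1(v=0,ok=F)] out:-; in:-
Tick 5: [PARSE:P2(v=11,ok=F), VALIDATE:-, TRANSFORM:-, EMIT:-] out:P1(v=0); in:P2
Tick 6: [PARSE:P3(v=11,ok=F), VALIDATE:P2(v=11,ok=F), TRANSFORM:-, EMIT:-] out:-; in:P3
Tick 7: [PARSE:-, VALIDATE:P3(v=11,ok=T), TRANSFORM:P2(v=0,ok=F), EMIT:-] out:-; in:-
Tick 8: [PARSE:-, VALIDATE:-, TRANSFORM:P3(v=55,ok=T), EMIT:P2(v=0,ok=F)] out:-; in:-
Tick 9: [PARSE:P4(v=3,ok=F), VALIDATE:-, TRANSFORM:-, EMIT:P3(v=55,ok=T)] out:P2(v=0); in:P4
Tick 10: [PARSE:P5(v=18,ok=F), VALIDATE:P4(v=3,ok=F), TRANSFORM:-, EMIT:-] out:P3(v=55); in:P5
Tick 11: [PARSE:-, VALIDATE:P5(v=18,ok=F), TRANSFORM:P4(v=0,ok=F), EMIT:-] out:-; in:-
Tick 12: [PARSE:-, VALIDATE:-, TRANSFORM:P5(v=0,ok=F), EMIT:P4(v=0,ok=F)] out:-; in:-
Tick 13: [PARSE:-, VALIDATE:-, TRANSFORM:-, EMIT:P5(v=0,ok=F)] out:P4(v=0); in:-
At end of tick 13: ['-', '-', '-', 'P5']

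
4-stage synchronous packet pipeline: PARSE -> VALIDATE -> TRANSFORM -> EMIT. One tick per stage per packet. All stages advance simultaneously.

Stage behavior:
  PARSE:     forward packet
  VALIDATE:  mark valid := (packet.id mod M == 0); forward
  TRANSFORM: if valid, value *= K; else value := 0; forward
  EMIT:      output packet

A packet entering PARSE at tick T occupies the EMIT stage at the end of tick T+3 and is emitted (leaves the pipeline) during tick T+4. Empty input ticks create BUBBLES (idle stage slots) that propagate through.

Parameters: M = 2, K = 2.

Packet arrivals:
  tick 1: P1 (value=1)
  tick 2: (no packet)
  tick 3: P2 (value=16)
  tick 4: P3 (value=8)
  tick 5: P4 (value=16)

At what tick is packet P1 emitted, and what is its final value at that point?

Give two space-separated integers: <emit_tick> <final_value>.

Answer: 5 0

Derivation:
Tick 1: [PARSE:P1(v=1,ok=F), VALIDATE:-, TRANSFORM:-, EMIT:-] out:-; in:P1
Tick 2: [PARSE:-, VALIDATE:P1(v=1,ok=F), TRANSFORM:-, EMIT:-] out:-; in:-
Tick 3: [PARSE:P2(v=16,ok=F), VALIDATE:-, TRANSFORM:P1(v=0,ok=F), EMIT:-] out:-; in:P2
Tick 4: [PARSE:P3(v=8,ok=F), VALIDATE:P2(v=16,ok=T), TRANSFORM:-, EMIT:P1(v=0,ok=F)] out:-; in:P3
Tick 5: [PARSE:P4(v=16,ok=F), VALIDATE:P3(v=8,ok=F), TRANSFORM:P2(v=32,ok=T), EMIT:-] out:P1(v=0); in:P4
Tick 6: [PARSE:-, VALIDATE:P4(v=16,ok=T), TRANSFORM:P3(v=0,ok=F), EMIT:P2(v=32,ok=T)] out:-; in:-
Tick 7: [PARSE:-, VALIDATE:-, TRANSFORM:P4(v=32,ok=T), EMIT:P3(v=0,ok=F)] out:P2(v=32); in:-
Tick 8: [PARSE:-, VALIDATE:-, TRANSFORM:-, EMIT:P4(v=32,ok=T)] out:P3(v=0); in:-
Tick 9: [PARSE:-, VALIDATE:-, TRANSFORM:-, EMIT:-] out:P4(v=32); in:-
P1: arrives tick 1, valid=False (id=1, id%2=1), emit tick 5, final value 0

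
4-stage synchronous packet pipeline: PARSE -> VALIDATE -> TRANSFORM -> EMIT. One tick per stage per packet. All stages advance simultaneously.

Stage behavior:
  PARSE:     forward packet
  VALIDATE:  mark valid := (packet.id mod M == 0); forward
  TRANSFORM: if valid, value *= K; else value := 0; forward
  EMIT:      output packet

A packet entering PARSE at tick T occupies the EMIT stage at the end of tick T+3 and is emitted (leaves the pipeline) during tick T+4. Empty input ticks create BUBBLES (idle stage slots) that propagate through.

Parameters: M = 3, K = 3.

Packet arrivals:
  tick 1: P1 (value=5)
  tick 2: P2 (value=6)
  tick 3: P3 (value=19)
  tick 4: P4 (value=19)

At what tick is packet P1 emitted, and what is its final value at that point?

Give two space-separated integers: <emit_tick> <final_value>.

Tick 1: [PARSE:P1(v=5,ok=F), VALIDATE:-, TRANSFORM:-, EMIT:-] out:-; in:P1
Tick 2: [PARSE:P2(v=6,ok=F), VALIDATE:P1(v=5,ok=F), TRANSFORM:-, EMIT:-] out:-; in:P2
Tick 3: [PARSE:P3(v=19,ok=F), VALIDATE:P2(v=6,ok=F), TRANSFORM:P1(v=0,ok=F), EMIT:-] out:-; in:P3
Tick 4: [PARSE:P4(v=19,ok=F), VALIDATE:P3(v=19,ok=T), TRANSFORM:P2(v=0,ok=F), EMIT:P1(v=0,ok=F)] out:-; in:P4
Tick 5: [PARSE:-, VALIDATE:P4(v=19,ok=F), TRANSFORM:P3(v=57,ok=T), EMIT:P2(v=0,ok=F)] out:P1(v=0); in:-
Tick 6: [PARSE:-, VALIDATE:-, TRANSFORM:P4(v=0,ok=F), EMIT:P3(v=57,ok=T)] out:P2(v=0); in:-
Tick 7: [PARSE:-, VALIDATE:-, TRANSFORM:-, EMIT:P4(v=0,ok=F)] out:P3(v=57); in:-
Tick 8: [PARSE:-, VALIDATE:-, TRANSFORM:-, EMIT:-] out:P4(v=0); in:-
P1: arrives tick 1, valid=False (id=1, id%3=1), emit tick 5, final value 0

Answer: 5 0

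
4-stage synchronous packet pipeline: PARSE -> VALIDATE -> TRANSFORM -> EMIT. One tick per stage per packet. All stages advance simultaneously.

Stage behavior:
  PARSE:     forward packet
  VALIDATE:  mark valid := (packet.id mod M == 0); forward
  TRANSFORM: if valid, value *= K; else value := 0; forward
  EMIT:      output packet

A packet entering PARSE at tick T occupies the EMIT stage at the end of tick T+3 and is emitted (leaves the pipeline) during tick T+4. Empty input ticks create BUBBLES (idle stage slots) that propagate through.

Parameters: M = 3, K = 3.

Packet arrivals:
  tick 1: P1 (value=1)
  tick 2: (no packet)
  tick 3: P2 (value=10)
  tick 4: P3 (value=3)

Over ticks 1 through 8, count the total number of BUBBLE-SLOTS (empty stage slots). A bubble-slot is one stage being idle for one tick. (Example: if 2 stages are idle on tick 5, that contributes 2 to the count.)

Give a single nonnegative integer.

Tick 1: [PARSE:P1(v=1,ok=F), VALIDATE:-, TRANSFORM:-, EMIT:-] out:-; bubbles=3
Tick 2: [PARSE:-, VALIDATE:P1(v=1,ok=F), TRANSFORM:-, EMIT:-] out:-; bubbles=3
Tick 3: [PARSE:P2(v=10,ok=F), VALIDATE:-, TRANSFORM:P1(v=0,ok=F), EMIT:-] out:-; bubbles=2
Tick 4: [PARSE:P3(v=3,ok=F), VALIDATE:P2(v=10,ok=F), TRANSFORM:-, EMIT:P1(v=0,ok=F)] out:-; bubbles=1
Tick 5: [PARSE:-, VALIDATE:P3(v=3,ok=T), TRANSFORM:P2(v=0,ok=F), EMIT:-] out:P1(v=0); bubbles=2
Tick 6: [PARSE:-, VALIDATE:-, TRANSFORM:P3(v=9,ok=T), EMIT:P2(v=0,ok=F)] out:-; bubbles=2
Tick 7: [PARSE:-, VALIDATE:-, TRANSFORM:-, EMIT:P3(v=9,ok=T)] out:P2(v=0); bubbles=3
Tick 8: [PARSE:-, VALIDATE:-, TRANSFORM:-, EMIT:-] out:P3(v=9); bubbles=4
Total bubble-slots: 20

Answer: 20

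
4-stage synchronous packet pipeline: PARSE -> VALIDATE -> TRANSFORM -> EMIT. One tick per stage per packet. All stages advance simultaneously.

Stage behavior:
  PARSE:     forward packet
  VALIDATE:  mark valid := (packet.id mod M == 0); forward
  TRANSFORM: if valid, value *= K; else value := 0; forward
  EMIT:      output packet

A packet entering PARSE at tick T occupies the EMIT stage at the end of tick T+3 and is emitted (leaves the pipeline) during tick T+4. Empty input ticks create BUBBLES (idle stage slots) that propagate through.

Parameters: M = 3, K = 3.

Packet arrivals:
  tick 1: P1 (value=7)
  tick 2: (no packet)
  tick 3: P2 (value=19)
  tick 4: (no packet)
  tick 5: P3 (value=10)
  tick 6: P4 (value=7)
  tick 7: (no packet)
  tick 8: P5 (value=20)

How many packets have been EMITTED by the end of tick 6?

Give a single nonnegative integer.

Tick 1: [PARSE:P1(v=7,ok=F), VALIDATE:-, TRANSFORM:-, EMIT:-] out:-; in:P1
Tick 2: [PARSE:-, VALIDATE:P1(v=7,ok=F), TRANSFORM:-, EMIT:-] out:-; in:-
Tick 3: [PARSE:P2(v=19,ok=F), VALIDATE:-, TRANSFORM:P1(v=0,ok=F), EMIT:-] out:-; in:P2
Tick 4: [PARSE:-, VALIDATE:P2(v=19,ok=F), TRANSFORM:-, EMIT:P1(v=0,ok=F)] out:-; in:-
Tick 5: [PARSE:P3(v=10,ok=F), VALIDATE:-, TRANSFORM:P2(v=0,ok=F), EMIT:-] out:P1(v=0); in:P3
Tick 6: [PARSE:P4(v=7,ok=F), VALIDATE:P3(v=10,ok=T), TRANSFORM:-, EMIT:P2(v=0,ok=F)] out:-; in:P4
Emitted by tick 6: ['P1']

Answer: 1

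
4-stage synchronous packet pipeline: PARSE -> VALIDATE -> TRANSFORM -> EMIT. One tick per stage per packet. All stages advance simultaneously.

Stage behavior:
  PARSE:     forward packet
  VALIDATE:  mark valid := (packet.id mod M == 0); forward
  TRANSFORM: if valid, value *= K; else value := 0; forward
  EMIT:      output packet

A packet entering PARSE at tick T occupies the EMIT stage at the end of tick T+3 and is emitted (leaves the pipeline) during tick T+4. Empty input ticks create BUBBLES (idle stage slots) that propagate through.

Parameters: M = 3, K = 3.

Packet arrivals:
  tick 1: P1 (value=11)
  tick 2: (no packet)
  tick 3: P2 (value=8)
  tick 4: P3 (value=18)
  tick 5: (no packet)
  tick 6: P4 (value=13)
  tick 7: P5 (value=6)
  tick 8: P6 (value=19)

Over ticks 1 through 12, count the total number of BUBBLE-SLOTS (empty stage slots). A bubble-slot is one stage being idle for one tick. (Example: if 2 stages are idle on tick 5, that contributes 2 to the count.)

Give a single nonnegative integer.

Tick 1: [PARSE:P1(v=11,ok=F), VALIDATE:-, TRANSFORM:-, EMIT:-] out:-; bubbles=3
Tick 2: [PARSE:-, VALIDATE:P1(v=11,ok=F), TRANSFORM:-, EMIT:-] out:-; bubbles=3
Tick 3: [PARSE:P2(v=8,ok=F), VALIDATE:-, TRANSFORM:P1(v=0,ok=F), EMIT:-] out:-; bubbles=2
Tick 4: [PARSE:P3(v=18,ok=F), VALIDATE:P2(v=8,ok=F), TRANSFORM:-, EMIT:P1(v=0,ok=F)] out:-; bubbles=1
Tick 5: [PARSE:-, VALIDATE:P3(v=18,ok=T), TRANSFORM:P2(v=0,ok=F), EMIT:-] out:P1(v=0); bubbles=2
Tick 6: [PARSE:P4(v=13,ok=F), VALIDATE:-, TRANSFORM:P3(v=54,ok=T), EMIT:P2(v=0,ok=F)] out:-; bubbles=1
Tick 7: [PARSE:P5(v=6,ok=F), VALIDATE:P4(v=13,ok=F), TRANSFORM:-, EMIT:P3(v=54,ok=T)] out:P2(v=0); bubbles=1
Tick 8: [PARSE:P6(v=19,ok=F), VALIDATE:P5(v=6,ok=F), TRANSFORM:P4(v=0,ok=F), EMIT:-] out:P3(v=54); bubbles=1
Tick 9: [PARSE:-, VALIDATE:P6(v=19,ok=T), TRANSFORM:P5(v=0,ok=F), EMIT:P4(v=0,ok=F)] out:-; bubbles=1
Tick 10: [PARSE:-, VALIDATE:-, TRANSFORM:P6(v=57,ok=T), EMIT:P5(v=0,ok=F)] out:P4(v=0); bubbles=2
Tick 11: [PARSE:-, VALIDATE:-, TRANSFORM:-, EMIT:P6(v=57,ok=T)] out:P5(v=0); bubbles=3
Tick 12: [PARSE:-, VALIDATE:-, TRANSFORM:-, EMIT:-] out:P6(v=57); bubbles=4
Total bubble-slots: 24

Answer: 24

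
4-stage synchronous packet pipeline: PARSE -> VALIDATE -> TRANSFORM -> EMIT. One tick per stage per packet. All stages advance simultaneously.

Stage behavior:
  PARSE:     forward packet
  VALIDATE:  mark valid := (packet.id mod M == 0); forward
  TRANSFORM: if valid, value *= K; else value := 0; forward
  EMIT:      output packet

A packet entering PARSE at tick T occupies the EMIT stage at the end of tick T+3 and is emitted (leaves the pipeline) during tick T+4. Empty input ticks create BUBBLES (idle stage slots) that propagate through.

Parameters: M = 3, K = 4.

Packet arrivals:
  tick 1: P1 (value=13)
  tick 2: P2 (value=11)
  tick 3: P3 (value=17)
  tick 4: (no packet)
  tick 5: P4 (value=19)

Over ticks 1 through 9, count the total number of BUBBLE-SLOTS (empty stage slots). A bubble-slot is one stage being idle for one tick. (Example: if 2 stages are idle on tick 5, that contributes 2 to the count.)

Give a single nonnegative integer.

Tick 1: [PARSE:P1(v=13,ok=F), VALIDATE:-, TRANSFORM:-, EMIT:-] out:-; bubbles=3
Tick 2: [PARSE:P2(v=11,ok=F), VALIDATE:P1(v=13,ok=F), TRANSFORM:-, EMIT:-] out:-; bubbles=2
Tick 3: [PARSE:P3(v=17,ok=F), VALIDATE:P2(v=11,ok=F), TRANSFORM:P1(v=0,ok=F), EMIT:-] out:-; bubbles=1
Tick 4: [PARSE:-, VALIDATE:P3(v=17,ok=T), TRANSFORM:P2(v=0,ok=F), EMIT:P1(v=0,ok=F)] out:-; bubbles=1
Tick 5: [PARSE:P4(v=19,ok=F), VALIDATE:-, TRANSFORM:P3(v=68,ok=T), EMIT:P2(v=0,ok=F)] out:P1(v=0); bubbles=1
Tick 6: [PARSE:-, VALIDATE:P4(v=19,ok=F), TRANSFORM:-, EMIT:P3(v=68,ok=T)] out:P2(v=0); bubbles=2
Tick 7: [PARSE:-, VALIDATE:-, TRANSFORM:P4(v=0,ok=F), EMIT:-] out:P3(v=68); bubbles=3
Tick 8: [PARSE:-, VALIDATE:-, TRANSFORM:-, EMIT:P4(v=0,ok=F)] out:-; bubbles=3
Tick 9: [PARSE:-, VALIDATE:-, TRANSFORM:-, EMIT:-] out:P4(v=0); bubbles=4
Total bubble-slots: 20

Answer: 20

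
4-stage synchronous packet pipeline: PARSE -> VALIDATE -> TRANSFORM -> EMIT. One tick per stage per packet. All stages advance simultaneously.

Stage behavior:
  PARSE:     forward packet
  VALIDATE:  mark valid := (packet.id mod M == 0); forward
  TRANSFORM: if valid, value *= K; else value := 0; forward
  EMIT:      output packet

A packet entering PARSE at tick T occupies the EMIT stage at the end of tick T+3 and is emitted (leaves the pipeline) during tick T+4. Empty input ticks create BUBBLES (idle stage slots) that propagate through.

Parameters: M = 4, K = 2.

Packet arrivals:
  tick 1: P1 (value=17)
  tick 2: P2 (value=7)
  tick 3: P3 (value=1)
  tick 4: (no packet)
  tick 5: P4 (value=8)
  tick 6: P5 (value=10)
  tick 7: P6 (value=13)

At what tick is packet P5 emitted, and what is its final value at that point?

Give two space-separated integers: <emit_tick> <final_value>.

Tick 1: [PARSE:P1(v=17,ok=F), VALIDATE:-, TRANSFORM:-, EMIT:-] out:-; in:P1
Tick 2: [PARSE:P2(v=7,ok=F), VALIDATE:P1(v=17,ok=F), TRANSFORM:-, EMIT:-] out:-; in:P2
Tick 3: [PARSE:P3(v=1,ok=F), VALIDATE:P2(v=7,ok=F), TRANSFORM:P1(v=0,ok=F), EMIT:-] out:-; in:P3
Tick 4: [PARSE:-, VALIDATE:P3(v=1,ok=F), TRANSFORM:P2(v=0,ok=F), EMIT:P1(v=0,ok=F)] out:-; in:-
Tick 5: [PARSE:P4(v=8,ok=F), VALIDATE:-, TRANSFORM:P3(v=0,ok=F), EMIT:P2(v=0,ok=F)] out:P1(v=0); in:P4
Tick 6: [PARSE:P5(v=10,ok=F), VALIDATE:P4(v=8,ok=T), TRANSFORM:-, EMIT:P3(v=0,ok=F)] out:P2(v=0); in:P5
Tick 7: [PARSE:P6(v=13,ok=F), VALIDATE:P5(v=10,ok=F), TRANSFORM:P4(v=16,ok=T), EMIT:-] out:P3(v=0); in:P6
Tick 8: [PARSE:-, VALIDATE:P6(v=13,ok=F), TRANSFORM:P5(v=0,ok=F), EMIT:P4(v=16,ok=T)] out:-; in:-
Tick 9: [PARSE:-, VALIDATE:-, TRANSFORM:P6(v=0,ok=F), EMIT:P5(v=0,ok=F)] out:P4(v=16); in:-
Tick 10: [PARSE:-, VALIDATE:-, TRANSFORM:-, EMIT:P6(v=0,ok=F)] out:P5(v=0); in:-
Tick 11: [PARSE:-, VALIDATE:-, TRANSFORM:-, EMIT:-] out:P6(v=0); in:-
P5: arrives tick 6, valid=False (id=5, id%4=1), emit tick 10, final value 0

Answer: 10 0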